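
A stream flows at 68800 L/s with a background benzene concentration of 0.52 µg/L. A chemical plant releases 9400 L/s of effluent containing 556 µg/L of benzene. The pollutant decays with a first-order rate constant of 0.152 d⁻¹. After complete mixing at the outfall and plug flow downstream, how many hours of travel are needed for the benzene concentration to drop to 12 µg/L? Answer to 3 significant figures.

272 h

Conservation of mass: C = (68800·0.5200 + 9400·556.0) / 78200 = 5262000/78200 = 67.29 µg/L.
67.29·exp(−k·t) = 12 → t = ln(67.29/12)/k = 980000 s = 272.2 h.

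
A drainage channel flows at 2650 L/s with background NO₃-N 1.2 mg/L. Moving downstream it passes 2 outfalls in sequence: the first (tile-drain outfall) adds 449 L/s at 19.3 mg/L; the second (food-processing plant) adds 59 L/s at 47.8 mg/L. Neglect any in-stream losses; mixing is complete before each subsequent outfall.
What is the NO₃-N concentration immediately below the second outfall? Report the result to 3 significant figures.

4.64 mg/L

Below outfall 1: Q → 3099 L/s, C = (2650·1.200 + 449.0·19.30)/3099 = 3.822 mg/L.
Below outfall 2: Q → 3158 L/s, C = (3099·3.822 + 59.00·47.80)/3158 = 4.644 mg/L.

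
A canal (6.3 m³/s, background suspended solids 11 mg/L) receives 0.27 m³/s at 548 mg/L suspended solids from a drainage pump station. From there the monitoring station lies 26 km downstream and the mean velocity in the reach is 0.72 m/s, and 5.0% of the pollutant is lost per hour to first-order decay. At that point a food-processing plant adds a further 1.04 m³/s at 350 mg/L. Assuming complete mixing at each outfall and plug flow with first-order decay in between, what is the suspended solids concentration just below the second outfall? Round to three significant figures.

Mass balance: C = (6.300·11.00 + 0.2700·548.0) / 6.570 = 217.3/6.570 = 33.07 mg/L; combined flow 6.570 m³/s.
Travel time t = 26·1000 / 0.72 = 36110 s = 10.03 h.
5.0%/h lost → k = −ln(1 − 0.05) = 0.05129 h⁻¹.
Applying C = C₀e^(−kt): 33.07 × 0.5978 = 19.77 mg/L.
Second outfall: C = (6.570·19.77 + 1.040·350.0)/7.610 = 64.90 mg/L.

64.9 mg/L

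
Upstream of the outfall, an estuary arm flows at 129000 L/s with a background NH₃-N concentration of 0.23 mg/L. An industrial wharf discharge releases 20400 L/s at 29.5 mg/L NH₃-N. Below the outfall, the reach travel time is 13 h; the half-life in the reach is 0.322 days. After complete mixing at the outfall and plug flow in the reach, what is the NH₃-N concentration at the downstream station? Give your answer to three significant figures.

1.32 mg/L

After mixing, C = (129000·0.2300 + 20400·29.50) / 149400 = 631500/149400 = 4.227 mg/L.
Half-life 0.322 d → k = ln 2 / 0.322 = 2.153 d⁻¹.
Decay over the reach: 4.227·exp(−kt) = 4.227·0.3116 = 1.317 mg/L.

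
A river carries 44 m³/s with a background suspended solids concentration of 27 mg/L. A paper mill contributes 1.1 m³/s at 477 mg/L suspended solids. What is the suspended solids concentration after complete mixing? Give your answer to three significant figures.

38.0 mg/L

After mixing, C = (44.00·27.00 + 1.100·477.0) / 45.10 = 1713/45.10 = 37.98 mg/L.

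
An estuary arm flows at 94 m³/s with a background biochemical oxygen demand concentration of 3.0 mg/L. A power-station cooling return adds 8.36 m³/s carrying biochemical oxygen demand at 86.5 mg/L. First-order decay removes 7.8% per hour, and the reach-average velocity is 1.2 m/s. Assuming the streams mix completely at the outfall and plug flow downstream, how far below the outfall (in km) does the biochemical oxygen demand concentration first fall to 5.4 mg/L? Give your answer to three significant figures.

31.8 km

Flow-weighted average: C = (94.00·3.000 + 8.360·86.50) / 102.4 = 1005/102.4 = 9.820 mg/L.
7.8%/h lost → k = −ln(1 − 0.078) = 0.08121 h⁻¹.
Set 9.820·exp(−k·t) = 5.4 → t = ln(9.820/5.4)/k = 26510 s = 7.363 h.
Distance = v·t = 1.2·26510 = 31810 m = 31.81 km.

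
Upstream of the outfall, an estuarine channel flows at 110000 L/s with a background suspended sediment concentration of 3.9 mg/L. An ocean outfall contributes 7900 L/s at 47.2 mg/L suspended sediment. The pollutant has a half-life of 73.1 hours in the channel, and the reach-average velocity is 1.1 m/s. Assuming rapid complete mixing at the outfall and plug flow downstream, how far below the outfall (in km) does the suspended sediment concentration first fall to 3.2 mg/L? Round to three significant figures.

315 km

Mass balance: C = (110000·3.900 + 7900·47.20) / 117900 = 801900/117900 = 6.801 mg/L.
Half-life 73.1 h → k = ln 2 / 73.1 = 0.009482 h⁻¹ = 0.2276 d⁻¹.
Set 6.801·exp(−k·t) = 3.2 → t = ln(6.801/3.2)/k = 286300 s = 79.51 h.
Distance = v·t = 1.1·286300 = 314900 m = 314.9 km.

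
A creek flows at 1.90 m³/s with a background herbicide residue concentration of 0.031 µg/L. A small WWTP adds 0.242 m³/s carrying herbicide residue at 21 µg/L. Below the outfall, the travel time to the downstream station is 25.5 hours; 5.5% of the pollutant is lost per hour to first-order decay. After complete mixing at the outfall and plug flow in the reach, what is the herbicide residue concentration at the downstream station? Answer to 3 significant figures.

0.567 µg/L

Mixed concentration C = ΣQC/ΣQ = (1.900·0.03100 + 0.2420·21.00) / 2.142 = 5.141/2.142 = 2.400 µg/L.
5.5%/h lost → k = −ln(1 − 0.055) = 0.05657 h⁻¹.
Applying C = C₀e^(−kt): 2.400 × 0.2363 = 0.5672 µg/L.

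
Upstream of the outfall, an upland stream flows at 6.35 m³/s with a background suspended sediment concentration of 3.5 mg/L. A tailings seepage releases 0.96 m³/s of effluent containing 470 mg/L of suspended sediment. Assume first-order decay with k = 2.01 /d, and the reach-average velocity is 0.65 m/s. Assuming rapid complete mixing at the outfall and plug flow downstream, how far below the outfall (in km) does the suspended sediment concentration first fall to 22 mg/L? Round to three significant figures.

30.2 km

After mixing, C = (6.350·3.500 + 0.9600·470.0) / 7.310 = 473.4/7.310 = 64.76 mg/L.
Set 64.76·exp(−k·t) = 22 → t = ln(64.76/22)/k = 46410 s = 12.89 h.
Distance = v·t = 0.65·46410 = 30170 m = 30.17 km.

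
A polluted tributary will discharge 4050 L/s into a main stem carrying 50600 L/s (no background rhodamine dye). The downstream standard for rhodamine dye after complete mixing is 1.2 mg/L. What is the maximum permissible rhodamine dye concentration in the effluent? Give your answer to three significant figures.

At the limit, (Qr·Cr + Qe·Cₑ)/(Qr + Qe) = 1.2:
Cₑ = (54650·1.2 − 50600·0) / 4050 = 16.19 mg/L.

16.2 mg/L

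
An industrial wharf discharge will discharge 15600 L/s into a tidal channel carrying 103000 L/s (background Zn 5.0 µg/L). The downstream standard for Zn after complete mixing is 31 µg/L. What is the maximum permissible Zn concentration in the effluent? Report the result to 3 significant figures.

At the limit, (Qr·Cr + Qe·Cₑ)/(Qr + Qe) = 31:
Cₑ = (118600·31 − 103000·5.000) / 15600 = 202.7 µg/L.

203 µg/L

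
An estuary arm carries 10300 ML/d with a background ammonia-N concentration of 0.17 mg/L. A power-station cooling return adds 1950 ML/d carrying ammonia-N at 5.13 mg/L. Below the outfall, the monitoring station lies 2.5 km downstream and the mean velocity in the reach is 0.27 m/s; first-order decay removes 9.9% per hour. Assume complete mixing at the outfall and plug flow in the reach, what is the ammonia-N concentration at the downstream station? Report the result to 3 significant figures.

Mass balance: C = (10300·0.1700 + 1950·5.130) / 12250 = 11750/12250 = 0.9596 mg/L.
Travel time t = 2.5·1000 / 0.27 = 9259 s = 2.572 h.
9.9%/h lost → k = −ln(1 − 0.099) = 0.1043 h⁻¹.
Applying C = C₀e^(−kt): 0.9596 × 0.7648 = 0.7339 mg/L.

0.734 mg/L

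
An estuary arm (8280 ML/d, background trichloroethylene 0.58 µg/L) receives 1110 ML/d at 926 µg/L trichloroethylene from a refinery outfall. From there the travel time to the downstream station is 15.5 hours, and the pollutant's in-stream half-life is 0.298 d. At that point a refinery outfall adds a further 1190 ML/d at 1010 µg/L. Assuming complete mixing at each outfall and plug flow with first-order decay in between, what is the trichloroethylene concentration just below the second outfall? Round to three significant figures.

Mass balance: C = (8280·0.5800 + 1110·926.0) / 9390 = 1033000/9390 = 110.0 µg/L; combined flow 9390 ML/d.
Half-life 0.298 d → k = ln 2 / 0.298 = 2.326 d⁻¹.
First-order decay: C = 110.0·exp(−k·t) = 110.0·0.2226 = 24.48 µg/L.
At the second outfall, C = (9390·24.48 + 1190·1010) / (9390 + 1190) = 135.3 µg/L.

135 µg/L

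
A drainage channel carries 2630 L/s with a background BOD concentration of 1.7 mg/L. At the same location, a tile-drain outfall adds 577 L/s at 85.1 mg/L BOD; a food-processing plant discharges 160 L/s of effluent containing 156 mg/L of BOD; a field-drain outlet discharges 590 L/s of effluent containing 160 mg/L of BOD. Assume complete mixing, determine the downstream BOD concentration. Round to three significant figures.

After mixing, C = (2630·1.700 + 577.0·85.10 + 160.0·156.0 + 590.0·160.0) / 3957 = 172900/3957 = 43.70 mg/L.

43.7 mg/L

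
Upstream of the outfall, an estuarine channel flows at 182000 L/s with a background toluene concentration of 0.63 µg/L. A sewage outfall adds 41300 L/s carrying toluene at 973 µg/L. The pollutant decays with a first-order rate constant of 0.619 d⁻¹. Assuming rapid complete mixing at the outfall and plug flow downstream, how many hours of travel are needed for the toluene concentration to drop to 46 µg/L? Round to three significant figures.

53.0 h

Conservation of mass: C = (182000·0.6300 + 41300·973.0) / 223300 = 40300000/223300 = 180.5 µg/L.
180.5·exp(−k·t) = 46 → t = ln(180.5/46)/k = 190800 s = 53.00 h.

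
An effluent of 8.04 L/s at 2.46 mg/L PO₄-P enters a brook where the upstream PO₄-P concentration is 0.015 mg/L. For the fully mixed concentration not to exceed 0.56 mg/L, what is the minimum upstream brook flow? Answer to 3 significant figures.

28.0 L/s

Set C_mix = 0.56: (Q·0.01500 + 8.040·2.460) / (Q + 8.040) = 0.56
→ Q = 8.040·(2.460 − 0.56)/(0.56 − 0.01500) = 28.03 L/s.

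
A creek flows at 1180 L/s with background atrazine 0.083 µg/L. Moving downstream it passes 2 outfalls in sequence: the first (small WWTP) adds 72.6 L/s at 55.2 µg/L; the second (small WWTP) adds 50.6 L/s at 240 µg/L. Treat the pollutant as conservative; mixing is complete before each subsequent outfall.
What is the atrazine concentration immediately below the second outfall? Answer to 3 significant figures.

12.5 µg/L

Below outfall 1: Q → 1253 L/s, C = (1180·0.08300 + 72.60·55.20)/1253 = 3.278 µg/L.
Below outfall 2: Q → 1303 L/s, C = (1253·3.278 + 50.60·240.0)/1303 = 12.47 µg/L.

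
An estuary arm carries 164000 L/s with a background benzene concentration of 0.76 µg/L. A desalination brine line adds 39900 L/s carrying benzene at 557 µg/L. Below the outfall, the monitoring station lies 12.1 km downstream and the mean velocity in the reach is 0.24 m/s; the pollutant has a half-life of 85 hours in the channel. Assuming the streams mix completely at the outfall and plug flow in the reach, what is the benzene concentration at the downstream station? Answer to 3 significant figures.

97.8 µg/L

Mixed concentration C = ΣQC/ΣQ = (164000·0.7600 + 39900·557.0) / 203900 = 22350000/203900 = 109.6 µg/L.
Travel time t = 12.1·1000 / 0.24 = 50420 s = 14.00 h.
Half-life 85 h → k = ln 2 / 85 = 0.008155 h⁻¹ = 0.1957 d⁻¹.
After decay, C = 109.6 × e^(−kt) = 109.6 × 0.8921 = 97.78 µg/L.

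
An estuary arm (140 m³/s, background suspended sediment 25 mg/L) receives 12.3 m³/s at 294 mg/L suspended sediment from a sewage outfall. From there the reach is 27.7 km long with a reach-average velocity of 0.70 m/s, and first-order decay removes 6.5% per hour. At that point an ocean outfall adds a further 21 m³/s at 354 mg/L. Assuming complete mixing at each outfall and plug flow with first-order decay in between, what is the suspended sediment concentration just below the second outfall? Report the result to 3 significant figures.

Mass balance: C = (140.0·25.00 + 12.30·294.0) / 152.3 = 7116/152.3 = 46.72 mg/L; combined flow 152.3 m³/s.
Travel time t = 27.7·1000 / 0.70 = 39570 s = 10.99 h.
6.5%/h lost → k = −ln(1 − 0.065) = 0.06721 h⁻¹.
Decay over the reach: 46.72·exp(−kt) = 46.72·0.4777 = 22.32 mg/L.
At the second outfall, C = (152.3·22.32 + 21.00·354.0) / (152.3 + 21.00) = 62.51 mg/L.

62.5 mg/L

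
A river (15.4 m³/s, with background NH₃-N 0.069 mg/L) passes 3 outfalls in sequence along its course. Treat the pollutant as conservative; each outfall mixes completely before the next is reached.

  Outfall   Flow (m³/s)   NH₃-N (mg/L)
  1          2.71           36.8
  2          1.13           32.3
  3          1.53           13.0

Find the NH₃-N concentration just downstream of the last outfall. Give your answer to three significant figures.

7.57 mg/L

Outfall 1: combined Q = 18.11 m³/s; C = (15.40·0.06900 + 2.710·36.80)/18.11 = 5.565 mg/L.
Outfall 2: combined Q = 19.24 m³/s; C = (18.11·5.565 + 1.130·32.30)/19.24 = 7.136 mg/L.
Outfall 3: combined Q = 20.77 m³/s; C = (19.24·7.136 + 1.530·13.00)/20.77 = 7.568 mg/L.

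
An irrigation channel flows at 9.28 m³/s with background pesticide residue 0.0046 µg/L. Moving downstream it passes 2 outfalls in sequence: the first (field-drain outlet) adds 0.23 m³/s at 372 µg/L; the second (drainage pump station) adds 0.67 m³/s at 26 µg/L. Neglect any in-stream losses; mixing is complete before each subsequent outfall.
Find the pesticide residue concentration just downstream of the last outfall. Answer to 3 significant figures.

After outfall 1: Q = 9.280 + 0.2300 = 9.510 m³/s; C = (9.280·0.004600 + 0.2300·372.0)/9.510 = 9.001 µg/L.
After outfall 2: Q = 9.510 + 0.6700 = 10.18 m³/s; C = (9.510·9.001 + 0.6700·26.00)/10.18 = 10.12 µg/L.

10.1 µg/L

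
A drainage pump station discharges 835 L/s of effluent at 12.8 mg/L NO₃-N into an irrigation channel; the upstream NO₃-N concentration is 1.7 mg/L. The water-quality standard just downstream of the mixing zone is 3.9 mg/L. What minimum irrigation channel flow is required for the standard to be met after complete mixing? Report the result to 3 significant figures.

Set C_mix = 3.9: (Q·1.700 + 835.0·12.80) / (Q + 835.0) = 3.9
→ Q = 835.0·(12.80 − 3.9)/(3.9 − 1.700) = 3378 L/s.

3380 L/s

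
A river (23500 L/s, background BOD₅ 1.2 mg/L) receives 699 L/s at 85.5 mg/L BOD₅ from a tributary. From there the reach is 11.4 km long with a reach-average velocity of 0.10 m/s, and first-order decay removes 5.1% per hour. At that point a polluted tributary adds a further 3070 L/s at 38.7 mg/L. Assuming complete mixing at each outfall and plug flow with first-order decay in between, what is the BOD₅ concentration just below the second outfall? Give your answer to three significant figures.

4.97 mg/L

Flow-weighted average: C = (23500·1.200 + 699.0·85.50) / 24200 = 87960/24200 = 3.635 mg/L; combined flow 24200 L/s.
Travel time t = 11.4·1000 / 0.10 = 114000 s = 31.67 h.
5.1%/h lost → k = −ln(1 − 0.051) = 0.05235 h⁻¹.
Applying C = C₀e^(−kt): 3.635 × 0.1906 = 0.6928 mg/L.
Second outfall: C = (24200·0.6928 + 3070·38.70)/27270 = 4.972 mg/L.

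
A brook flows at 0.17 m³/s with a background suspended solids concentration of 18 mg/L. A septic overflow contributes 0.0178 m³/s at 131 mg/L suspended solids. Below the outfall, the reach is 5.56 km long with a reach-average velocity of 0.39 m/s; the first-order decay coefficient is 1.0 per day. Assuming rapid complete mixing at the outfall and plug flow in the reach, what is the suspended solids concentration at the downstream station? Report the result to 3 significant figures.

24.3 mg/L

After mixing, C = (0.1700·18.00 + 0.01780·131.0) / 0.1878 = 5.392/0.1878 = 28.71 mg/L.
Travel time t = 5.56·1000 / 0.39 = 14260 s = 3.960 h.
First-order decay: C = 28.71·exp(−k·t) = 28.71·0.8479 = 24.34 mg/L.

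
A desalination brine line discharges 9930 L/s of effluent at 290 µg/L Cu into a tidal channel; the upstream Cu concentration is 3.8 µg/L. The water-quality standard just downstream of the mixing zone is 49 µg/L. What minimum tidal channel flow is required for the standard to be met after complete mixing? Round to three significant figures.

Set C_mix = 49: (Q·3.800 + 9930·290.0) / (Q + 9930) = 49
→ Q = 9930·(290.0 − 49)/(49 − 3.800) = 52950 L/s.

52900 L/s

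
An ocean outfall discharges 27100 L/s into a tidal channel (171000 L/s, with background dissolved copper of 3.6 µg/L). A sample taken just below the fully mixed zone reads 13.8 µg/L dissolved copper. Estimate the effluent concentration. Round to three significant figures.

Mass balance: 171000·3.600 + 27100·Cₑ = 198100·13.80
→ Cₑ = (198100·13.80 − 171000·3.600) / 27100 = 78.16 µg/L.

78.2 µg/L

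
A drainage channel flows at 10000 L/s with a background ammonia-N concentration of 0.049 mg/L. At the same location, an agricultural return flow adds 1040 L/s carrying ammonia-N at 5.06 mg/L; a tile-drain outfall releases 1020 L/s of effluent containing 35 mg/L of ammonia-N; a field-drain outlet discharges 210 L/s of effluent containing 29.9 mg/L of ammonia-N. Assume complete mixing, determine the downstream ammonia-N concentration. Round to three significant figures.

3.89 mg/L

Conservation of mass: C = (10000·0.04900 + 1040·5.060 + 1020·35.00 + 210.0·29.90) / 12270 = 47730/12270 = 3.890 mg/L.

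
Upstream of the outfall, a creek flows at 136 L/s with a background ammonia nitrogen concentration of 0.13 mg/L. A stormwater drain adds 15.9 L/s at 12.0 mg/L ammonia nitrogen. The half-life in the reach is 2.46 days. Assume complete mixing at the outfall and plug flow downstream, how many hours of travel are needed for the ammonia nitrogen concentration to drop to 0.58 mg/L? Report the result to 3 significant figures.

Mass balance: C = (136.0·0.1300 + 15.90·12.00) / 151.9 = 208.5/151.9 = 1.372 mg/L.
Half-life 2.46 d → k = ln 2 / 2.46 = 0.2818 d⁻¹.
1.372·exp(−k·t) = 0.58 → t = ln(1.372/0.58)/k = 264100 s = 73.37 h.

73.4 h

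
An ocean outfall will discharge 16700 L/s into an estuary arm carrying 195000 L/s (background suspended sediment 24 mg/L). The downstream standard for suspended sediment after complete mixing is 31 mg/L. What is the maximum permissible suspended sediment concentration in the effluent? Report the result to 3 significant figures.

At the limit, (Qr·Cr + Qe·Cₑ)/(Qr + Qe) = 31:
Cₑ = (211700·31 − 195000·24.00) / 16700 = 112.7 mg/L.

113 mg/L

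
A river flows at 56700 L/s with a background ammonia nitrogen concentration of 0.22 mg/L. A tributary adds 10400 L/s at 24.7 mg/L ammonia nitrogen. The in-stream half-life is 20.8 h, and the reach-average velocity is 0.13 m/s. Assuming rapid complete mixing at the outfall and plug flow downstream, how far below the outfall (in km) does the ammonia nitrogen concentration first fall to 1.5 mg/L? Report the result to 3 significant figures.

After mixing, C = (56700·0.2200 + 10400·24.70) / 67100 = 269400/67100 = 4.014 mg/L.
Half-life 20.8 h → k = ln 2 / 20.8 = 0.03332 h⁻¹ = 0.7998 d⁻¹.
Set 4.014·exp(−k·t) = 1.5 → t = ln(4.014/1.5)/k = 106300 s = 29.54 h.
Distance = v·t = 0.13·106300 = 13820 m = 13.82 km.

13.8 km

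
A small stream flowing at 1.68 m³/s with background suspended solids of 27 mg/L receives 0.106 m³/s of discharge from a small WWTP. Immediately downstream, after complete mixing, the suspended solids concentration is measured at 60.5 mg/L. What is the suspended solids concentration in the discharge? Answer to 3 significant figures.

591 mg/L

Mass balance: 1.680·27.00 + 0.1060·Cₑ = 1.786·60.50
→ Cₑ = (1.786·60.50 − 1.680·27.00) / 0.1060 = 591.4 mg/L.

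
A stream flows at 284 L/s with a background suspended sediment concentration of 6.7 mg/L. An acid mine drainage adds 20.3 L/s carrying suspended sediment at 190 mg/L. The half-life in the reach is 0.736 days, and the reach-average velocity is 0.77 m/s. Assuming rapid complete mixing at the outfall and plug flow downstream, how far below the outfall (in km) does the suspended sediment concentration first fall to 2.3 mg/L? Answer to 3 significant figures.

Flow-weighted average: C = (284.0·6.700 + 20.30·190.0) / 304.3 = 5760/304.3 = 18.93 mg/L.
Half-life 0.736 d → k = ln 2 / 0.736 = 0.9418 d⁻¹.
Set 18.93·exp(−k·t) = 2.3 → t = ln(18.93/2.3)/k = 193400 s = 53.71 h.
Distance = v·t = 0.77·193400 = 148900 m = 148.9 km.

149 km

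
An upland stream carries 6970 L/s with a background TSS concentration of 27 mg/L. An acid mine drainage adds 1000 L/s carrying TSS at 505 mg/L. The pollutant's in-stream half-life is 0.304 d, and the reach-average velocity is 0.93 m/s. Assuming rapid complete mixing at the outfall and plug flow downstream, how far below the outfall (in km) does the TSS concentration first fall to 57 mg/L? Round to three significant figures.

Mixed concentration C = ΣQC/ΣQ = (6970·27.00 + 1000·505.0) / 7970 = 693200/7970 = 86.97 mg/L.
Half-life 0.304 d → k = ln 2 / 0.304 = 2.280 d⁻¹.
Set 86.97·exp(−k·t) = 57 → t = ln(86.97/57)/k = 16010 s = 4.448 h.
Distance = v·t = 0.93·16010 = 14890 m = 14.89 km.

14.9 km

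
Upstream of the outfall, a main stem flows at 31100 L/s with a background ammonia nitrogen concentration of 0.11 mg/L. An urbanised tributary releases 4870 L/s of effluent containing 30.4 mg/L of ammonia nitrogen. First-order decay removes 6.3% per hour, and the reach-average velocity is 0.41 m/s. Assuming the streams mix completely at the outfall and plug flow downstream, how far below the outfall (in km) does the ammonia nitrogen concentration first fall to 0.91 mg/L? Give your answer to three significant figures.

34.7 km

Flow-weighted average: C = (31100·0.1100 + 4870·30.40) / 35970 = 151500/35970 = 4.211 mg/L.
6.3%/h lost → k = −ln(1 − 0.063) = 0.06507 h⁻¹.
Set 4.211·exp(−k·t) = 0.91 → t = ln(4.211/0.91)/k = 84760 s = 23.54 h.
Distance = v·t = 0.41·84760 = 34750 m = 34.75 km.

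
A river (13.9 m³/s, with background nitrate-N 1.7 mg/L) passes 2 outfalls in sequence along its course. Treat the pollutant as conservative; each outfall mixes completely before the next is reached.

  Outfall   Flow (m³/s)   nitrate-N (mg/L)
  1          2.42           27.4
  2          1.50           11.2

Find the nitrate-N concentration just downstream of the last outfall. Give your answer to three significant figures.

5.99 mg/L

Outfall 1: combined Q = 16.32 m³/s; C = (13.90·1.700 + 2.420·27.40)/16.32 = 5.511 mg/L.
Outfall 2: combined Q = 17.82 m³/s; C = (16.32·5.511 + 1.500·11.20)/17.82 = 5.990 mg/L.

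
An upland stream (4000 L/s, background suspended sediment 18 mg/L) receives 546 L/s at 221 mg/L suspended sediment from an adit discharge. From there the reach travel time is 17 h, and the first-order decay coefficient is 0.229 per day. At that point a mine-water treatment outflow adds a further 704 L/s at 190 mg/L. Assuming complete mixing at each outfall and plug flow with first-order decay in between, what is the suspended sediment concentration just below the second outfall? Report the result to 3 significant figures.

Mixed concentration C = ΣQC/ΣQ = (4000·18.00 + 546.0·221.0) / 4546 = 192700/4546 = 42.38 mg/L; combined flow 4546 L/s.
First-order decay: C = 42.38·exp(−k·t) = 42.38·0.8503 = 36.04 mg/L.
At the second outfall, C = (4546·36.04 + 704.0·190.0) / (4546 + 704.0) = 56.68 mg/L.

56.7 mg/L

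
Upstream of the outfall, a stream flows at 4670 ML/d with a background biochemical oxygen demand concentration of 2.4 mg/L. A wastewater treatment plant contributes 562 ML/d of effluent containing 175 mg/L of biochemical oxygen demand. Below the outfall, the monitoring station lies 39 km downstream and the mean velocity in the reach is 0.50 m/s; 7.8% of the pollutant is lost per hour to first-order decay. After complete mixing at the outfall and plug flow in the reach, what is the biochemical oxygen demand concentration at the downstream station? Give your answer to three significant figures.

Mixed concentration C = ΣQC/ΣQ = (4670·2.400 + 562.0·175.0) / 5232 = 109600/5232 = 20.94 mg/L.
Travel time t = 39·1000 / 0.50 = 78000 s = 21.67 h.
7.8%/h lost → k = −ln(1 − 0.078) = 0.08121 h⁻¹.
After decay, C = 20.94 × e^(−kt) = 20.94 × 0.1721 = 3.604 mg/L.

3.60 mg/L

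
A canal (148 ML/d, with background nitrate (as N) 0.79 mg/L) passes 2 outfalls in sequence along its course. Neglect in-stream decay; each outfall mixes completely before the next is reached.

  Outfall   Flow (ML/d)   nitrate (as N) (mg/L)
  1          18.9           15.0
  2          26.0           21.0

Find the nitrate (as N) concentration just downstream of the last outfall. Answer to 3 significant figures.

4.91 mg/L

Outfall 1: combined Q = 166.9 ML/d; C = (148.0·0.7900 + 18.90·15.00)/166.9 = 2.399 mg/L.
Outfall 2: combined Q = 192.9 ML/d; C = (166.9·2.399 + 26.00·21.00)/192.9 = 4.906 mg/L.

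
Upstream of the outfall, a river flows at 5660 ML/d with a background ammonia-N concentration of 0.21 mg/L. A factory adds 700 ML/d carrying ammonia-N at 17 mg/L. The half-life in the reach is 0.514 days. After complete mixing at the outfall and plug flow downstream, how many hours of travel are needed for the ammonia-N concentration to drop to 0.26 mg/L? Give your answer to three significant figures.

Conservation of mass: C = (5660·0.2100 + 700.0·17.00) / 6360 = 13090/6360 = 2.058 mg/L.
Half-life 0.514 d → k = ln 2 / 0.514 = 1.349 d⁻¹.
2.058·exp(−k·t) = 0.26 → t = ln(2.058/0.26)/k = 132500 s = 36.82 h.

36.8 h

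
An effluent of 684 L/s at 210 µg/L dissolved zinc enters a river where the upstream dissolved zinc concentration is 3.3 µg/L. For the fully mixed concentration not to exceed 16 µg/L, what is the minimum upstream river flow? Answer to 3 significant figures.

10400 L/s

Set C_mix = 16: (Q·3.300 + 684.0·210.0) / (Q + 684.0) = 16
→ Q = 684.0·(210.0 − 16)/(16 − 3.300) = 10450 L/s.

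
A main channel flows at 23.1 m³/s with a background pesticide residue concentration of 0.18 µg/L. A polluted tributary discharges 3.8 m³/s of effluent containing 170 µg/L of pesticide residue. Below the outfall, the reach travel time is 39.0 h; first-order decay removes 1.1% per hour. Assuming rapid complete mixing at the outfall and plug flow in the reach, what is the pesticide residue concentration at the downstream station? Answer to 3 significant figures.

15.7 µg/L

Mixed concentration C = ΣQC/ΣQ = (23.10·0.1800 + 3.800·170.0) / 26.90 = 650.2/26.90 = 24.17 µg/L.
1.1%/h lost → k = −ln(1 − 0.011) = 0.01106 h⁻¹.
Applying C = C₀e^(−kt): 24.17 × 0.6496 = 15.70 µg/L.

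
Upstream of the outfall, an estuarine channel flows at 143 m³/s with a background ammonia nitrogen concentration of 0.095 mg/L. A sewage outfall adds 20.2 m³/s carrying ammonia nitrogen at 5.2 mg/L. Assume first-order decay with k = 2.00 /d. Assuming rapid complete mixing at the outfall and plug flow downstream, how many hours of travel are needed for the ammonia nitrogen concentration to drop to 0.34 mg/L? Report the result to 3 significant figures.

9.12 h

Conservation of mass: C = (143.0·0.09500 + 20.20·5.200) / 163.2 = 118.6/163.2 = 0.7269 mg/L.
0.7269·exp(−k·t) = 0.34 → t = ln(0.7269/0.34)/k = 32820 s = 9.118 h.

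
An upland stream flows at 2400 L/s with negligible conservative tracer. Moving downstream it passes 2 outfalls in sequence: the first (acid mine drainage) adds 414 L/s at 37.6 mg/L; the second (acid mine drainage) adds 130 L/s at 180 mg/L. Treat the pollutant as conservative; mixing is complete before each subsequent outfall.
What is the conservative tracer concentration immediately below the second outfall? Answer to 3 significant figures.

13.2 mg/L

After outfall 1: Q = 2400 + 414.0 = 2814 L/s; C = (2400·0 + 414.0·37.60)/2814 = 5.532 mg/L.
After outfall 2: Q = 2814 + 130.0 = 2944 L/s; C = (2814·5.532 + 130.0·180.0)/2944 = 13.24 mg/L.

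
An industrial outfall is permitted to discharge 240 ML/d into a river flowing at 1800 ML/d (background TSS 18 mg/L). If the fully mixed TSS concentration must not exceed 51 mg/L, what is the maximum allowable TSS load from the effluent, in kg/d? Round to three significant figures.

71600 kg/d

Mass balance at the limit: 1800·18.00 + 240.0·Cₑ = 2040·51 → Cₑ = 298.5 mg/L.
240.0 ML/d = 2.778 m³/s. Load = 2.778 m³/s × 298.5 g/m³ × 86 400 s/d = 71640 kg/d.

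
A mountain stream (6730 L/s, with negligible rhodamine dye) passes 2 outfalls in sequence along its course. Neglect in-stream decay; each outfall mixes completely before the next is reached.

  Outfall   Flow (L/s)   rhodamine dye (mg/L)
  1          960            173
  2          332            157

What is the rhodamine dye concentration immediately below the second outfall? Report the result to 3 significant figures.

27.2 mg/L

Below outfall 1: Q → 7690 L/s, C = (6730·0 + 960.0·173.0)/7690 = 21.60 mg/L.
Below outfall 2: Q → 8022 L/s, C = (7690·21.60 + 332.0·157.0)/8022 = 27.20 mg/L.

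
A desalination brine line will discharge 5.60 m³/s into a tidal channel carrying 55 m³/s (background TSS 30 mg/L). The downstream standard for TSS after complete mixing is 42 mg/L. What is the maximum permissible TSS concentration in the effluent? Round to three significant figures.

At the limit, (Qr·Cr + Qe·Cₑ)/(Qr + Qe) = 42:
Cₑ = (60.60·42 − 55.00·30.00) / 5.600 = 159.9 mg/L.

160 mg/L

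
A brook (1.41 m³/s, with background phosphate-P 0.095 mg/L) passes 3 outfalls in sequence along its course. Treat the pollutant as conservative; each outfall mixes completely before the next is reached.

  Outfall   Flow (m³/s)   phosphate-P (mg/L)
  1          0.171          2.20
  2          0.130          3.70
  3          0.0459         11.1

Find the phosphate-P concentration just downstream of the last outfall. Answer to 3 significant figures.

0.854 mg/L

After outfall 1: Q = 1.410 + 0.1710 = 1.581 m³/s; C = (1.410·0.09500 + 0.1710·2.200)/1.581 = 0.3227 mg/L.
After outfall 2: Q = 1.581 + 0.1300 = 1.711 m³/s; C = (1.581·0.3227 + 0.1300·3.700)/1.711 = 0.5793 mg/L.
After outfall 3: Q = 1.711 + 0.04590 = 1.757 m³/s; C = (1.711·0.5793 + 0.04590·11.10)/1.757 = 0.8541 mg/L.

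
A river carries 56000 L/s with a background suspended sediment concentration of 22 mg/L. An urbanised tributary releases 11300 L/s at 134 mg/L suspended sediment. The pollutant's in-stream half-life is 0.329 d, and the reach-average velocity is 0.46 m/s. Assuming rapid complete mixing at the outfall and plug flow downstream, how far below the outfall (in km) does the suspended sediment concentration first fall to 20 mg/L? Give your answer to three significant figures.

Mixed concentration C = ΣQC/ΣQ = (56000·22.00 + 11300·134.0) / 67300 = 2746000/67300 = 40.81 mg/L.
Half-life 0.329 d → k = ln 2 / 0.329 = 2.107 d⁻¹.
Set 40.81·exp(−k·t) = 20 → t = ln(40.81/20)/k = 29240 s = 8.123 h.
Distance = v·t = 0.46·29240 = 13450 m = 13.45 km.

13.5 km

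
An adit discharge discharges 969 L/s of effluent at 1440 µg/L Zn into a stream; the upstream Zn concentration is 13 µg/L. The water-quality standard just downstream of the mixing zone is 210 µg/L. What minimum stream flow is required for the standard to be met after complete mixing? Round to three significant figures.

6050 L/s

Set C_mix = 210: (Q·13.00 + 969.0·1440) / (Q + 969.0) = 210
→ Q = 969.0·(1440 − 210)/(210 − 13.00) = 6050 L/s.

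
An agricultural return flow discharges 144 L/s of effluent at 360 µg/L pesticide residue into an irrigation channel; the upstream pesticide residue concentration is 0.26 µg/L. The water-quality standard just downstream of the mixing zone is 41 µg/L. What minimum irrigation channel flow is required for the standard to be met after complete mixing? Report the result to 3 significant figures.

1130 L/s

Set C_mix = 41: (Q·0.2600 + 144.0·360.0) / (Q + 144.0) = 41
→ Q = 144.0·(360.0 − 41)/(41 − 0.2600) = 1128 L/s.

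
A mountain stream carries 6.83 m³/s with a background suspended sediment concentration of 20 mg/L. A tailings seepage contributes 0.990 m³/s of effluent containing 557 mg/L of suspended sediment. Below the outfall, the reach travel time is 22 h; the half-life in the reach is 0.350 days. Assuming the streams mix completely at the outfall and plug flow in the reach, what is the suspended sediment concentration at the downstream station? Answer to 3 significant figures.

Mass balance: C = (6.830·20.00 + 0.9900·557.0) / 7.820 = 688.0/7.820 = 87.98 mg/L.
Half-life 0.350 d → k = ln 2 / 0.350 = 1.980 d⁻¹.
Decay over the reach: 87.98·exp(−kt) = 87.98·0.1628 = 14.32 mg/L.

14.3 mg/L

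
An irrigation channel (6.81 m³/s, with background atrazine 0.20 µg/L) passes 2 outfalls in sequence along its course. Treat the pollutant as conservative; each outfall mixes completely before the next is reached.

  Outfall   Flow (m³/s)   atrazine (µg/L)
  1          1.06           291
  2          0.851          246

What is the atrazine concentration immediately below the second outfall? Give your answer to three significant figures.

Outfall 1: combined Q = 7.870 m³/s; C = (6.810·0.2000 + 1.060·291.0)/7.870 = 39.37 µg/L.
Outfall 2: combined Q = 8.721 m³/s; C = (7.870·39.37 + 0.8510·246.0)/8.721 = 59.53 µg/L.

59.5 µg/L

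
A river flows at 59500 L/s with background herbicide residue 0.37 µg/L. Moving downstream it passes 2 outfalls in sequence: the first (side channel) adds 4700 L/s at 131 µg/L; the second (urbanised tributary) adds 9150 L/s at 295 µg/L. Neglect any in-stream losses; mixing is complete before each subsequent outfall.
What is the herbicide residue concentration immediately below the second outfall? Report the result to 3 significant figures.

After outfall 1: Q = 59500 + 4700 = 64200 L/s; C = (59500·0.3700 + 4700·131.0)/64200 = 9.933 µg/L.
After outfall 2: Q = 64200 + 9150 = 73350 L/s; C = (64200·9.933 + 9150·295.0)/73350 = 45.49 µg/L.

45.5 µg/L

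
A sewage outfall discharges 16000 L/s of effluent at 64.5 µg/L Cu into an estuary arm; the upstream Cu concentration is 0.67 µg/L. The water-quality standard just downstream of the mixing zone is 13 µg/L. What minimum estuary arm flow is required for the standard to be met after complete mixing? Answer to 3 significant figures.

Set C_mix = 13: (Q·0.6700 + 16000·64.50) / (Q + 16000) = 13
→ Q = 16000·(64.50 − 13)/(13 − 0.6700) = 66830 L/s.

66800 L/s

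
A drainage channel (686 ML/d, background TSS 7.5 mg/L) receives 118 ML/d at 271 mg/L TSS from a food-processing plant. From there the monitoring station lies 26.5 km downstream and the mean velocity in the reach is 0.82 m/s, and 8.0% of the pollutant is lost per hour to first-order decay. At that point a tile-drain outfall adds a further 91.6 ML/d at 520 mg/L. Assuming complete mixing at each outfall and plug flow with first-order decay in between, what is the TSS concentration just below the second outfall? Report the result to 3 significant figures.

72.8 mg/L

Mixed concentration C = ΣQC/ΣQ = (686.0·7.500 + 118.0·271.0) / 804.0 = 37120/804.0 = 46.17 mg/L; combined flow 804.0 ML/d.
Travel time t = 26.5·1000 / 0.82 = 32320 s = 8.977 h.
8.0%/h lost → k = −ln(1 − 0.08) = 0.08338 h⁻¹.
Decay over the reach: 46.17·exp(−kt) = 46.17·0.4731 = 21.84 mg/L.
Second outfall: C = (804.0·21.84 + 91.60·520.0)/895.6 = 72.79 mg/L.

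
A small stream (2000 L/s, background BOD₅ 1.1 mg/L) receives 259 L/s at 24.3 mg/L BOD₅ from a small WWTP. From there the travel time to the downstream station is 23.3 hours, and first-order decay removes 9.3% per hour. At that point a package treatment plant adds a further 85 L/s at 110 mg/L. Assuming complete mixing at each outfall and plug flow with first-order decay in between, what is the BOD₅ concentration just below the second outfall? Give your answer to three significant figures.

Mass balance: C = (2000·1.100 + 259.0·24.30) / 2259 = 8494/2259 = 3.760 mg/L; combined flow 2259 L/s.
9.3%/h lost → k = −ln(1 − 0.093) = 0.09761 h⁻¹.
After decay, C = 3.760 × e^(−kt) = 3.760 × 0.1029 = 0.3868 mg/L.
Second outfall: C = (2259·0.3868 + 85.00·110.0)/2344 = 4.362 mg/L.

4.36 mg/L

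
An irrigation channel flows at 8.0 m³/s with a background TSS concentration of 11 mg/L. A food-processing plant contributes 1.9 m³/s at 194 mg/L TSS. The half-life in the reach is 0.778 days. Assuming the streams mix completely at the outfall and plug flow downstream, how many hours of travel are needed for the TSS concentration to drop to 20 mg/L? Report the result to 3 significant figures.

Flow-weighted average: C = (8.000·11.00 + 1.900·194.0) / 9.900 = 456.6/9.900 = 46.12 mg/L.
Half-life 0.778 d → k = ln 2 / 0.778 = 0.8909 d⁻¹.
46.12·exp(−k·t) = 20 → t = ln(46.12/20)/k = 81030 s = 22.51 h.

22.5 h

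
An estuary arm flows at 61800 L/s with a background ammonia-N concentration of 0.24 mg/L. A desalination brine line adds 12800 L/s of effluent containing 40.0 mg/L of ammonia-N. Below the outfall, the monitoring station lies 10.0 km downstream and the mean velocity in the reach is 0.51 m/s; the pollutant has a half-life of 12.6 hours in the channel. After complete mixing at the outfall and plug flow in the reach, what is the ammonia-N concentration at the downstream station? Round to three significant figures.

Mixed concentration C = ΣQC/ΣQ = (61800·0.2400 + 12800·40.00) / 74600 = 526800/74600 = 7.062 mg/L.
Travel time t = 10.0·1000 / 0.51 = 19610 s = 5.447 h.
Half-life 12.6 h → k = ln 2 / 12.6 = 0.05501 h⁻¹ = 1.320 d⁻¹.
First-order decay: C = 7.062·exp(−k·t) = 7.062·0.7411 = 5.234 mg/L.

5.23 mg/L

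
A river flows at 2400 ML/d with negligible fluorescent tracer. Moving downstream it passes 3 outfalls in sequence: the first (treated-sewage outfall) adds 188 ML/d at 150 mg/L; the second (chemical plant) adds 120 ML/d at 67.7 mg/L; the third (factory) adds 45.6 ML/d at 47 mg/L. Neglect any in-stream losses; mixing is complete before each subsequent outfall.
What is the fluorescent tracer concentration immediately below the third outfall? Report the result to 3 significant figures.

After outfall 1: Q = 2400 + 188.0 = 2588 ML/d; C = (2400·0 + 188.0·150.0)/2588 = 10.90 mg/L.
After outfall 2: Q = 2588 + 120.0 = 2708 ML/d; C = (2588·10.90 + 120.0·67.70)/2708 = 13.41 mg/L.
After outfall 3: Q = 2708 + 45.60 = 2754 ML/d; C = (2708·13.41 + 45.60·47.00)/2754 = 13.97 mg/L.

14.0 mg/L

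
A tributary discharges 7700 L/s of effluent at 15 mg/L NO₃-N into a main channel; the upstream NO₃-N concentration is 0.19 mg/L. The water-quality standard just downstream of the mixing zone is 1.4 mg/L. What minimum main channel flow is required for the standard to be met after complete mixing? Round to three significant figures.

Set C_mix = 1.4: (Q·0.1900 + 7700·15.00) / (Q + 7700) = 1.4
→ Q = 7700·(15.00 − 1.4)/(1.4 − 0.1900) = 86550 L/s.

86500 L/s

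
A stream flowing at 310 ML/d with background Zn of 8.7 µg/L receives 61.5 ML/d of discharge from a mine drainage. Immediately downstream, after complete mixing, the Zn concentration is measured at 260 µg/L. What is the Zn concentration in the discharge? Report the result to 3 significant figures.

1530 µg/L

Mass balance: 310.0·8.700 + 61.50·Cₑ = 371.5·260.0
→ Cₑ = (371.5·260.0 − 310.0·8.700) / 61.50 = 1527 µg/L.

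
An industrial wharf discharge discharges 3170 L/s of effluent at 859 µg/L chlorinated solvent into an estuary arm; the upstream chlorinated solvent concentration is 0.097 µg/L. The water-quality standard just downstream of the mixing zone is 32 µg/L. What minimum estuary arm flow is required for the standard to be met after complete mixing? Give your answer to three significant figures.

Set C_mix = 32: (Q·0.09700 + 3170·859.0) / (Q + 3170) = 32
→ Q = 3170·(859.0 − 32)/(32 − 0.09700) = 82170 L/s.

82200 L/s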